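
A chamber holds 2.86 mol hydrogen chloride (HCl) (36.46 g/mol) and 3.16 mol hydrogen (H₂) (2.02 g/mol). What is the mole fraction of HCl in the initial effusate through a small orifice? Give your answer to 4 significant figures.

Effusion rate of each component ∝ n_i/√M_i (partial pressure × 1/√M).
Mole fraction of HCl in the effusate = (n_HCl/√M_HCl) / (n_HCl/√M_HCl + n_H₂/√M_H₂)
= (2.86/√36.46) / (2.86/√36.46 + 3.16/√2.02) = 0.4737/(0.4737 + 2.223) = 0.1756.

0.1756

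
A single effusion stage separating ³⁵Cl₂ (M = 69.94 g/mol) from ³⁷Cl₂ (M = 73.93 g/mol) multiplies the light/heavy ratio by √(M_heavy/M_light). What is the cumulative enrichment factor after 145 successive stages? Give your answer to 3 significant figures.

The single-stage factor is √(M_heavy/M_light), so 145 stages give [√(73.93/69.94)]^145 = (73.93/69.94)^(145/2).
= 1.05705^(145/2) = 55.8.

55.8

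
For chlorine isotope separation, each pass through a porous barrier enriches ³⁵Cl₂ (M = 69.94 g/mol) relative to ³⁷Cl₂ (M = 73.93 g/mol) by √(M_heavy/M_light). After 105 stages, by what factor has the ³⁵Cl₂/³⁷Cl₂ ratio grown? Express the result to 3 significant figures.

After 105 stages the ratio has grown by (√(73.93/69.94))^105 = (73.93/69.94)^(105/2).
= 1.05705^(105/2) = 18.4.

18.4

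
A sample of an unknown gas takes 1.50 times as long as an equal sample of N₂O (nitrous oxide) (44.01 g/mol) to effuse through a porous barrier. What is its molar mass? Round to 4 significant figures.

Using Graham's law: t_X/t_N₂O = √(M_X/M_N₂O).
1.50 = √(M_X/44.01)
M_X = 44.01 × 1.50² = 44.01 × 2.250 = 99.02 g/mol

99.02 g/mol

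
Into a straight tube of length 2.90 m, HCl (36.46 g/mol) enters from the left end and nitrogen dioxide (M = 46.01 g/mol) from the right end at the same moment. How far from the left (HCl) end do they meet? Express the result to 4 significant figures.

Distances travelled in equal time are proportional to diffusion rates, so d_HCl/d_NO₂ = √(M_NO₂/M_HCl) = √(46.01/36.46) = 1.123.
With d_HCl + d_NO₂ = 2.90 m, d_NO₂ = 2.90/(1 + 1.123) = 1.366 m.
d_HCl = 2.90 − 1.366 = 1.534 m.

1.534 m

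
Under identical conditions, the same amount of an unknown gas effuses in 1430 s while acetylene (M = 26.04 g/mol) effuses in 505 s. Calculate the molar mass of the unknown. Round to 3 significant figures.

By Graham's law, t_X/t_C₂H₂ = √(M_X/M_C₂H₂).
1430/505 = 2.832 = √(M_X/26.04)
M_X = 26.04 × 2.832² = 26.04 × 8.018 = 209 g/mol

209 g/mol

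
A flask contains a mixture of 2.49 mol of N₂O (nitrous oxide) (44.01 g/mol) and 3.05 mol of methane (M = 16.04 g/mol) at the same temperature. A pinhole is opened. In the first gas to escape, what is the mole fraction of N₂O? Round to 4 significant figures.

0.3301

Effusion rate of each component ∝ n_i/√M_i (partial pressure × 1/√M).
Mole fraction of N₂O in the effusate = (n_N₂O/√M_N₂O) / (n_N₂O/√M_N₂O + n_CH₄/√M_CH₄)
= (2.49/√44.01) / (2.49/√44.01 + 3.05/√16.04) = 0.3753/(0.3753 + 0.7615) = 0.3301.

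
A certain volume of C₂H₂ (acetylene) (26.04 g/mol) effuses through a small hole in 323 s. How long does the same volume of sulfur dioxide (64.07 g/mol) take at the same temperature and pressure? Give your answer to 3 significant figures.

Using Graham's law: t_SO₂/t_C₂H₂ = √(M_SO₂/M_C₂H₂) = √(64.07/26.04) = √2.460 = 1.569.
So the time for SO₂ is 323 × 1.569 = 507 s.

507 s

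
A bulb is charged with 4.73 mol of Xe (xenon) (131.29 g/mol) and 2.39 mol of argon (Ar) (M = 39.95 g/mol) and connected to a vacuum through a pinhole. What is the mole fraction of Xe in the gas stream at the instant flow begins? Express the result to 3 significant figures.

Effusion rate of each component ∝ n_i/√M_i (partial pressure × 1/√M).
So x_Xe in the escaping gas = (n_Xe/√M_Xe) / Σ(n_i/√M_i)
= (4.73/√131.29) / (4.73/√131.29 + 2.39/√39.95) = 0.4128/(0.4128 + 0.3781) = 0.522.

0.522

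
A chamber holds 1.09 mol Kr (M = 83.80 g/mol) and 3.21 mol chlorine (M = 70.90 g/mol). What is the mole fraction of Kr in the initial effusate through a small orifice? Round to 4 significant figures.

0.2380

The effusion rate of species i is ∝ p_i/√M_i ∝ n_i/√M_i.
Mole fraction of Kr in the effusate = (n_Kr/√M_Kr) / (n_Kr/√M_Kr + n_Cl₂/√M_Cl₂)
= (1.09/√83.80) / (1.09/√83.80 + 3.21/√70.90) = 0.1191/(0.1191 + 0.3812) = 0.2380.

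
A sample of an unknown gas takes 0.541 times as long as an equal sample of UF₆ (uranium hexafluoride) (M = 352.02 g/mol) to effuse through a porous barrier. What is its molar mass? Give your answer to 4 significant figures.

Since effusion rate ∝ 1/√M, t_X/t_UF₆ = √(M_X/M_UF₆).
0.541 = √(M_X/352.02)
M_X = 352.02 × 0.541² = 352.02 × 0.2927 = 103.0 g/mol

103.0 g/mol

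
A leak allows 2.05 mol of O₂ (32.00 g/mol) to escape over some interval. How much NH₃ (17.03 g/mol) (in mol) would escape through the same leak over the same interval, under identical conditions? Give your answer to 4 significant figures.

2.810 mol

Graham's law gives rate_NH₃/rate_O₂ = √(M_O₂/M_NH₃) = √(32.00/17.03) = √1.879 = 1.371.
So the amount for NH₃ is 2.05 × 1.371 = 2.810 mol.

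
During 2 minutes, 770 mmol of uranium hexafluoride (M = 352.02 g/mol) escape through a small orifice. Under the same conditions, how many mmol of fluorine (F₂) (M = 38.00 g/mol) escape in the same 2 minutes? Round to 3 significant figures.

2340 mmol

Using Graham's law: rate_F₂/rate_UF₆ = √(M_UF₆/M_F₂) = √(352.02/38.00) = √9.264 = 3.044.
So the amount for F₂ is 770 × 3.044 = 2340 mmol.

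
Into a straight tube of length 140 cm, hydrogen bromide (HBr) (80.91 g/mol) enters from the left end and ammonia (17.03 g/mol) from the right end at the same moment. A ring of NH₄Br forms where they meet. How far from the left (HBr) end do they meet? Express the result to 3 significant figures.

In equal time, each gas travels a distance ∝ its rate ∝ 1/√M, so d_HBr/d_NH₃ = √(M_NH₃/M_HBr) = √(17.03/80.91) = 0.4588.
With d_HBr + d_NH₃ = 140 cm, d_NH₃ = 140/(1 + 0.4588) = 95.97 cm.
d_HBr = 140 − 95.97 = 44.0 cm.

44.0 cm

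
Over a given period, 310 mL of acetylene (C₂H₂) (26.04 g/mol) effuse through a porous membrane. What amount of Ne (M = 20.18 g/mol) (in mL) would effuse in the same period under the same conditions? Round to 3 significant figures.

Using Graham's law: rate_Ne/rate_C₂H₂ = √(M_C₂H₂/M_Ne) = √(26.04/20.18) = √1.290 = 1.136.
So the volume for Ne is 310 × 1.136 = 352 mL.

352 mL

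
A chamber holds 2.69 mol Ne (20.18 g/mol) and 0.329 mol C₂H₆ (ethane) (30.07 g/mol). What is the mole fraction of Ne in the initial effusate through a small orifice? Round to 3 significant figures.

Effusion rate of each component ∝ n_i/√M_i (partial pressure × 1/√M).
So x_Ne in the escaping gas = (n_Ne/√M_Ne) / Σ(n_i/√M_i)
= (2.69/√20.18) / (2.69/√20.18 + 0.329/√30.07) = 0.5988/(0.5988 + 0.06000) = 0.909.

0.909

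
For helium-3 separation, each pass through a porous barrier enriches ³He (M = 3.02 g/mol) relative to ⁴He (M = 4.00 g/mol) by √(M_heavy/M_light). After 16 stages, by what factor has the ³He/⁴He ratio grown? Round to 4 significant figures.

After 16 stages the ratio has grown by (√(4.00/3.02))^16 = (4.00/3.02)^(16/2).
= 1.32450^8 = 9.472.

9.472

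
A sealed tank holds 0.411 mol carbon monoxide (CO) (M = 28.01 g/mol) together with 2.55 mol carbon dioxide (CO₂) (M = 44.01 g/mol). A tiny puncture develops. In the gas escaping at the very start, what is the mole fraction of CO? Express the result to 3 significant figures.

0.168

The effusion rate of species i is ∝ p_i/√M_i ∝ n_i/√M_i.
Mole fraction of CO in the effusate = (n_CO/√M_CO) / (n_CO/√M_CO + n_CO₂/√M_CO₂)
= (0.411/√28.01) / (0.411/√28.01 + 2.55/√44.01) = 0.07766/(0.07766 + 0.3844) = 0.168.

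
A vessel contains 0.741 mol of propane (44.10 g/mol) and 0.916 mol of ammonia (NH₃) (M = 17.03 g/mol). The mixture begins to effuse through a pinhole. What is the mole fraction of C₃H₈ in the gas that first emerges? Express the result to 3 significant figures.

The effusion rate of species i is ∝ p_i/√M_i ∝ n_i/√M_i.
x_C₃H₈(eff) = (n_C₃H₈/√M_C₃H₈) / (n_C₃H₈/√M_C₃H₈ + n_NH₃/√M_NH₃)
= (0.741/√44.10) / (0.741/√44.10 + 0.916/√17.03) = 0.1116/(0.1116 + 0.2220) = 0.335.

0.335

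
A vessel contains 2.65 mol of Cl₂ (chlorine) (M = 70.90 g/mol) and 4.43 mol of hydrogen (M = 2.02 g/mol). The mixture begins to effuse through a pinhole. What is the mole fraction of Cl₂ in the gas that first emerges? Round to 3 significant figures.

0.0917

Rate_i ∝ x_i/√M_i (Graham's law weighted by mole fraction), so the effusate composition follows n_i/√M_i.
So x_Cl₂ in the escaping gas = (n_Cl₂/√M_Cl₂) / Σ(n_i/√M_i)
= (2.65/√70.90) / (2.65/√70.90 + 4.43/√2.02) = 0.3147/(0.3147 + 3.117) = 0.0917.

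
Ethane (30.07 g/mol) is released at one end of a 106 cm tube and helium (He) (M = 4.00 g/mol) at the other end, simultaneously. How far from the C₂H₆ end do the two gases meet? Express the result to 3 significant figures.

28.3 cm

In equal time, each gas travels a distance ∝ its rate ∝ 1/√M, so d_C₂H₆/d_He = √(M_He/M_C₂H₆) = √(4.00/30.07) = 0.3647.
With d_C₂H₆ + d_He = 106 cm, d_He = 106/(1 + 0.3647) = 77.67 cm.
d_C₂H₆ = 106 − 77.67 = 28.3 cm.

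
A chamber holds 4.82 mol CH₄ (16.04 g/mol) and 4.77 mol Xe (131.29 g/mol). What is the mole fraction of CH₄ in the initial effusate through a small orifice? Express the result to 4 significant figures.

0.7430

Effusion rate of each component ∝ n_i/√M_i (partial pressure × 1/√M).
x_CH₄(eff) = (n_CH₄/√M_CH₄) / (n_CH₄/√M_CH₄ + n_Xe/√M_Xe)
= (4.82/√16.04) / (4.82/√16.04 + 4.77/√131.29) = 1.203/(1.203 + 0.4163) = 0.7430.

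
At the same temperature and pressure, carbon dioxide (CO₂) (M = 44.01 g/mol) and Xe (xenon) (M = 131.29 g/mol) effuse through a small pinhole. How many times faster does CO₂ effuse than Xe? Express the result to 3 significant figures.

1.73

From Graham's law, rate_CO₂/rate_Xe = √(M_Xe/M_CO₂) = √(131.29/44.01) = √2.983 = 1.73.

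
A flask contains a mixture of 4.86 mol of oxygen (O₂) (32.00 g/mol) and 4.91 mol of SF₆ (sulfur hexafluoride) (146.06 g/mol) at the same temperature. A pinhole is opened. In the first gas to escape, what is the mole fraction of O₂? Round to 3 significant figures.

Rate_i ∝ x_i/√M_i (Graham's law weighted by mole fraction), so the effusate composition follows n_i/√M_i.
So x_O₂ in the escaping gas = (n_O₂/√M_O₂) / Σ(n_i/√M_i)
= (4.86/√32.00) / (4.86/√32.00 + 4.91/√146.06) = 0.8591/(0.8591 + 0.4063) = 0.679.

0.679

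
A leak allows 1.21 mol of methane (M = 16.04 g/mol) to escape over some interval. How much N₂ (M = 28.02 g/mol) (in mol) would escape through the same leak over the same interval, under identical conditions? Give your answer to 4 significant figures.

By Graham's law, rate_N₂/rate_CH₄ = √(M_CH₄/M_N₂) = √(16.04/28.02) = √0.5724 = 0.7566.
So the amount for N₂ is 1.21 × 0.7566 = 0.9155 mol.

0.9155 mol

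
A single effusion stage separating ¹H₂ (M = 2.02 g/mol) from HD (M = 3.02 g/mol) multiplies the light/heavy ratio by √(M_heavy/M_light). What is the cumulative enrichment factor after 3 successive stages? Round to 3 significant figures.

1.83

The single-stage factor is √(M_heavy/M_light), so 3 stages give [√(3.02/2.02)]^3 = (3.02/2.02)^(3/2).
= 1.49505^(3/2) = 1.83.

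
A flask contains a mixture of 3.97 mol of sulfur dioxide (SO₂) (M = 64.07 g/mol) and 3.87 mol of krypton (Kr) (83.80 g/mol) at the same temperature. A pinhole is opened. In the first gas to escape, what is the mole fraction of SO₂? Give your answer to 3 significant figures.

Rate_i ∝ x_i/√M_i (Graham's law weighted by mole fraction), so the effusate composition follows n_i/√M_i.
Mole fraction of SO₂ in the effusate = (n_SO₂/√M_SO₂) / (n_SO₂/√M_SO₂ + n_Kr/√M_Kr)
= (3.97/√64.07) / (3.97/√64.07 + 3.87/√83.80) = 0.4960/(0.4960 + 0.4228) = 0.540.

0.540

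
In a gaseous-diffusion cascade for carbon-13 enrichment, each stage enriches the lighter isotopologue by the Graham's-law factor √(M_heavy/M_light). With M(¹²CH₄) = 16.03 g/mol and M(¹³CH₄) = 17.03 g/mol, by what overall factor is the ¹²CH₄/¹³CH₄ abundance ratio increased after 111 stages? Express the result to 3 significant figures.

Overall factor = α^111 with α = √(17.03/16.03), i.e. (17.03/16.03)^(111/2).
= 1.06238^(111/2) = 28.7.

28.7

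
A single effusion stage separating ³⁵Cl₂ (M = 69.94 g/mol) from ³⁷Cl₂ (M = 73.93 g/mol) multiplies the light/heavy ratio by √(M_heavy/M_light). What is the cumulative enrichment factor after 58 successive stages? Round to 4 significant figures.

4.998

After 58 stages the ratio has grown by (√(73.93/69.94))^58 = (73.93/69.94)^(58/2).
= 1.05705^29 = 4.998.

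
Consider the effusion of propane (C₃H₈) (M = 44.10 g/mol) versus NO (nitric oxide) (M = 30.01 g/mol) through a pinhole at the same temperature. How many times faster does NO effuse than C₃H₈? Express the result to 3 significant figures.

1.21

From Graham's law, rate_NO/rate_C₃H₈ = √(M_C₃H₈/M_NO) = √(44.10/30.01) = √1.470 = 1.21.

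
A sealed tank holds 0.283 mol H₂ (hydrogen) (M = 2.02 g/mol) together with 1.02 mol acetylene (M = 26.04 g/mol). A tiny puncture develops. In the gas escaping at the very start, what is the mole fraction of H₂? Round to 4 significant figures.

Effusion rate of each component ∝ n_i/√M_i (partial pressure × 1/√M).
Mole fraction of H₂ in the effusate = (n_H₂/√M_H₂) / (n_H₂/√M_H₂ + n_C₂H₂/√M_C₂H₂)
= (0.283/√2.02) / (0.283/√2.02 + 1.02/√26.04) = 0.1991/(0.1991 + 0.1999) = 0.4990.

0.4990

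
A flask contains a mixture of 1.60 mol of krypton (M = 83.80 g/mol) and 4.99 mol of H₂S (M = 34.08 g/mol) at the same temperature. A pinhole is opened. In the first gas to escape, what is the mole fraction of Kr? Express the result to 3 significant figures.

The effusion rate of species i is ∝ p_i/√M_i ∝ n_i/√M_i.
Mole fraction of Kr in the effusate = (n_Kr/√M_Kr) / (n_Kr/√M_Kr + n_H₂S/√M_H₂S)
= (1.60/√83.80) / (1.60/√83.80 + 4.99/√34.08) = 0.1748/(0.1748 + 0.8548) = 0.170.

0.170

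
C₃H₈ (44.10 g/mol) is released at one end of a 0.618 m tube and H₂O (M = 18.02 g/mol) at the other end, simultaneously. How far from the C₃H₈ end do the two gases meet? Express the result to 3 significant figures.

In equal time, each gas travels a distance ∝ its rate ∝ 1/√M, so d_C₃H₈/d_H₂O = √(M_H₂O/M_C₃H₈) = √(18.02/44.10) = 0.6392.
With d_C₃H₈ + d_H₂O = 0.618 m, d_H₂O = 0.618/(1 + 0.6392) = 0.3770 m.
d_C₃H₈ = 0.618 − 0.3770 = 0.241 m.

0.241 m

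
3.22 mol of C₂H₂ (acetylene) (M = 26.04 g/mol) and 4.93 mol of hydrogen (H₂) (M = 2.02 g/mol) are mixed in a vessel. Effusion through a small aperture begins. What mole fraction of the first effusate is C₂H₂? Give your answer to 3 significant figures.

0.154

Each component's effusion rate ∝ (its partial pressure)·(1/√M) ∝ n_i/√M_i.
Mole fraction of C₂H₂ in the effusate = (n_C₂H₂/√M_C₂H₂) / (n_C₂H₂/√M_C₂H₂ + n_H₂/√M_H₂)
= (3.22/√26.04) / (3.22/√26.04 + 4.93/√2.02) = 0.6310/(0.6310 + 3.469) = 0.154.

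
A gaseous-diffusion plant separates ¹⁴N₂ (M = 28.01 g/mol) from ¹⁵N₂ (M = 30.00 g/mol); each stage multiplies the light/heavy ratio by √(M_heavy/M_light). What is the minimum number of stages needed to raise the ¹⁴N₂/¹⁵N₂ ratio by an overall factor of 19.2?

87

Single-stage factor α = √(30.00/28.01), so ln α = ½ ln(1.07105) = 0.03432.
Need α^N ≥ 19.2 ⇒ N ≥ ln(19.2) / ln α = 2.955 / 0.03432 = 86.10.
Minimum whole number of stages: N = 87.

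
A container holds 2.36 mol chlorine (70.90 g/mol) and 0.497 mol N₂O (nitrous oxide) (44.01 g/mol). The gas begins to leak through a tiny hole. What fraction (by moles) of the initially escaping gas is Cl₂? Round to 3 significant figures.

0.789

Effusion rate of each component ∝ n_i/√M_i (partial pressure × 1/√M).
So x_Cl₂ in the escaping gas = (n_Cl₂/√M_Cl₂) / Σ(n_i/√M_i)
= (2.36/√70.90) / (2.36/√70.90 + 0.497/√44.01) = 0.2803/(0.2803 + 0.07492) = 0.789.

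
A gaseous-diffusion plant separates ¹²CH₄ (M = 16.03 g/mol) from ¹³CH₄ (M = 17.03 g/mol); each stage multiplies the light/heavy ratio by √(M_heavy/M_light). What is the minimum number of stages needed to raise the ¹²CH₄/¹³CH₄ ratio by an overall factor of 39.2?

Single-stage factor α = √(17.03/16.03), so ln α = ½ ln(1.06238) = 0.03026.
Need α^N ≥ 39.2 ⇒ N ≥ ln(39.2) / ln α = 3.669 / 0.03026 = 121.25.
Minimum whole number of stages: N = 122.

122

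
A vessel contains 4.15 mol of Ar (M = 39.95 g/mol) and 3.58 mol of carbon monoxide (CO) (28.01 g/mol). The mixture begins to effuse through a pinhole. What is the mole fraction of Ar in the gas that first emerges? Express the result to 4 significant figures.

Each component's effusion rate ∝ (its partial pressure)·(1/√M) ∝ n_i/√M_i.
Mole fraction of Ar in the effusate = (n_Ar/√M_Ar) / (n_Ar/√M_Ar + n_CO/√M_CO)
= (4.15/√39.95) / (4.15/√39.95 + 3.58/√28.01) = 0.6566/(0.6566 + 0.6764) = 0.4926.

0.4926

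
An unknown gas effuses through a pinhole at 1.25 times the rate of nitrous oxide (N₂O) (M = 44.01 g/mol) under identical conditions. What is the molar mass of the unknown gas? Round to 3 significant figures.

28.2 g/mol

By Graham's law, rate_X/rate_N₂O = √(M_N₂O/M_X).
1.25 = √(44.01/M_X)
M_X = 44.01 / 1.25² = 44.01 / 1.562 = 28.2 g/mol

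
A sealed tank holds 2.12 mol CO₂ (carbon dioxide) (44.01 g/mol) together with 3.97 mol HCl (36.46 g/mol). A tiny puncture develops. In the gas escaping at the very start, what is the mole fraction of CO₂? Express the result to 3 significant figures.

Effusion rate of each component ∝ n_i/√M_i (partial pressure × 1/√M).
x_CO₂(eff) = (n_CO₂/√M_CO₂) / (n_CO₂/√M_CO₂ + n_HCl/√M_HCl)
= (2.12/√44.01) / (2.12/√44.01 + 3.97/√36.46) = 0.3196/(0.3196 + 0.6575) = 0.327.

0.327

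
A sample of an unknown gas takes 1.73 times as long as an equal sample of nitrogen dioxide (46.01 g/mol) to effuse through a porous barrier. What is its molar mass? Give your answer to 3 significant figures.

138 g/mol

Graham's law gives t_X/t_NO₂ = √(M_X/M_NO₂).
1.73 = √(M_X/46.01)
M_X = 46.01 × 1.73² = 46.01 × 2.993 = 138 g/mol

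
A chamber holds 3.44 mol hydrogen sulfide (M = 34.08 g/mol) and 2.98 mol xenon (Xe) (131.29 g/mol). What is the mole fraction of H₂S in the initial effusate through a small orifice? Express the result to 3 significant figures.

0.694

The effusion rate of species i is ∝ p_i/√M_i ∝ n_i/√M_i.
So x_H₂S in the escaping gas = (n_H₂S/√M_H₂S) / Σ(n_i/√M_i)
= (3.44/√34.08) / (3.44/√34.08 + 2.98/√131.29) = 0.5893/(0.5893 + 0.2601) = 0.694.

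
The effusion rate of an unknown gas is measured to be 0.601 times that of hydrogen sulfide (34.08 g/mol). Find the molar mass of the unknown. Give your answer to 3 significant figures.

94.4 g/mol

Since effusion rate ∝ 1/√M, rate_X/rate_H₂S = √(M_H₂S/M_X).
0.601 = √(34.08/M_X)
M_X = 34.08 / 0.601² = 34.08 / 0.3612 = 94.4 g/mol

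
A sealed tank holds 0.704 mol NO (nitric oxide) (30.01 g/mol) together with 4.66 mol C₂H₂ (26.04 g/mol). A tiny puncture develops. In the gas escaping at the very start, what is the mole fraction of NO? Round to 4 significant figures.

0.1234

Effusion rate of each component ∝ n_i/√M_i (partial pressure × 1/√M).
Mole fraction of NO in the effusate = (n_NO/√M_NO) / (n_NO/√M_NO + n_C₂H₂/√M_C₂H₂)
= (0.704/√30.01) / (0.704/√30.01 + 4.66/√26.04) = 0.1285/(0.1285 + 0.9132) = 0.1234.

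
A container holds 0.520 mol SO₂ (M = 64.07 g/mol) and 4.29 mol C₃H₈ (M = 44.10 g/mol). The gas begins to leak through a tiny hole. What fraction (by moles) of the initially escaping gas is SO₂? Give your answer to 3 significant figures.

Effusion rate of each component ∝ n_i/√M_i (partial pressure × 1/√M).
Mole fraction of SO₂ in the effusate = (n_SO₂/√M_SO₂) / (n_SO₂/√M_SO₂ + n_C₃H₈/√M_C₃H₈)
= (0.520/√64.07) / (0.520/√64.07 + 4.29/√44.10) = 0.06496/(0.06496 + 0.6460) = 0.0914.

0.0914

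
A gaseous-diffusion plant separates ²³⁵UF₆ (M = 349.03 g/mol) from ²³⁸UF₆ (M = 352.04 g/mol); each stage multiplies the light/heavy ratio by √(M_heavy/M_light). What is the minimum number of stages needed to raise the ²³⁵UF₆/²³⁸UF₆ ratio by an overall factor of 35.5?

832

Single-stage factor α = √(352.04/349.03), so ln α = ½ ln(1.00862) = 0.004293.
Need α^N ≥ 35.5 ⇒ N ≥ ln(35.5) / ln α = 3.570 / 0.004293 = 831.39.
Rounding up, N = 832 stages.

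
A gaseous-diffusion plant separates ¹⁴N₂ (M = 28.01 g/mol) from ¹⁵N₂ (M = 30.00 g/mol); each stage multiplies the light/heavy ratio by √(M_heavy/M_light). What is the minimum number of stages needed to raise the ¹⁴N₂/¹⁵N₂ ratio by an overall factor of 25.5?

Per stage α = (30.00/28.01)^(1/2) = 1.07105^0.5, giving ln α = 0.03432.
Need α^N ≥ 25.5 ⇒ N ≥ ln(25.5) / ln α = 3.239 / 0.03432 = 94.37.
Rounding up, N = 95 stages.

95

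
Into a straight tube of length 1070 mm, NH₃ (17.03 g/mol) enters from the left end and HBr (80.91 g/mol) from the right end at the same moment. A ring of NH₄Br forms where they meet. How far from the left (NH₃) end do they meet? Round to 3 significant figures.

733 mm

The fronts meet when d_NH₃ + d_HBr = L with d_NH₃/d_HBr = √(M_HBr/M_NH₃) (Graham's law). Here √(M_HBr/M_NH₃) = √(80.91/17.03) = 2.180.
With d_NH₃ + d_HBr = 1070 mm, d_HBr = 1070/(1 + 2.180) = 336.5 mm.
d_NH₃ = 1070 − 336.5 = 733 mm.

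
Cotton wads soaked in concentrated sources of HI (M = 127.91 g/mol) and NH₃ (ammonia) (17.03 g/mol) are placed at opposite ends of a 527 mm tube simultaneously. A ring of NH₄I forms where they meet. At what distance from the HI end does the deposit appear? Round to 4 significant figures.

The fronts meet when d_HI + d_NH₃ = L with d_HI/d_NH₃ = √(M_NH₃/M_HI) (Graham's law). Here √(M_NH₃/M_HI) = √(17.03/127.91) = 0.3649.
With d_HI + d_NH₃ = 527 mm, d_NH₃ = 527/(1 + 0.3649) = 386.1 mm.
d_HI = 527 − 386.1 = 140.9 mm.

140.9 mm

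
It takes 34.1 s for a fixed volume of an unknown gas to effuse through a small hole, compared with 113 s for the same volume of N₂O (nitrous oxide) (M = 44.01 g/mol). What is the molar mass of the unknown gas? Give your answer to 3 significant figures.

4.01 g/mol

From Graham's law, t_X/t_N₂O = √(M_X/M_N₂O).
34.1/113 = 0.3018 = √(M_X/44.01)
M_X = 44.01 × 0.3018² = 44.01 × 0.09107 = 4.01 g/mol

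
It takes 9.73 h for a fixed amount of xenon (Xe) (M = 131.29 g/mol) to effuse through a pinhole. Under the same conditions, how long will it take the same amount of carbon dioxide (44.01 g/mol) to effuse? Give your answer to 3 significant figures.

By Graham's law, t_CO₂/t_Xe = √(M_CO₂/M_Xe) = √(44.01/131.29) = √0.3352 = 0.5790.
So the time for CO₂ is 9.73 × 0.5790 = 5.63 h.

5.63 h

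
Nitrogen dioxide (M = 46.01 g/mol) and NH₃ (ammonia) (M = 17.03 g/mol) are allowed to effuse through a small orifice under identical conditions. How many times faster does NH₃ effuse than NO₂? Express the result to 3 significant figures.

1.64

Using Graham's law: rate_NH₃/rate_NO₂ = √(M_NO₂/M_NH₃) = √(46.01/17.03) = √2.702 = 1.64.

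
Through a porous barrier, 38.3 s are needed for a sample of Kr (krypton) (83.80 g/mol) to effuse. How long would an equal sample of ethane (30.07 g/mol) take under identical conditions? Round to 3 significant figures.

22.9 s

Since effusion rate ∝ 1/√M, t_C₂H₆/t_Kr = √(M_C₂H₆/M_Kr) = √(30.07/83.80) = √0.3588 = 0.5990.
So the time for C₂H₆ is 38.3 × 0.5990 = 22.9 s.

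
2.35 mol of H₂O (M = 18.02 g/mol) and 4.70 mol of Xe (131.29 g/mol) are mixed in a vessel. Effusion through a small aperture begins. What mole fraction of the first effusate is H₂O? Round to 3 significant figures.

0.574

Each component's effusion rate ∝ (its partial pressure)·(1/√M) ∝ n_i/√M_i.
Mole fraction of H₂O in the effusate = (n_H₂O/√M_H₂O) / (n_H₂O/√M_H₂O + n_Xe/√M_Xe)
= (2.35/√18.02) / (2.35/√18.02 + 4.70/√131.29) = 0.5536/(0.5536 + 0.4102) = 0.574.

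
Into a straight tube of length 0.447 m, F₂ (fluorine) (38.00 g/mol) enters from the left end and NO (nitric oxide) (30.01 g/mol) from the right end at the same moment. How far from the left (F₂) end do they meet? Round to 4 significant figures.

0.2103 m

Graham's law gives d_F₂/d_NO = rate_F₂/rate_NO = √(M_NO/M_F₂) = √(30.01/38.00) = 0.8887.
With d_F₂ + d_NO = 0.447 m, d_NO = 0.447/(1 + 0.8887) = 0.2367 m.
d_F₂ = 0.447 − 0.2367 = 0.2103 m.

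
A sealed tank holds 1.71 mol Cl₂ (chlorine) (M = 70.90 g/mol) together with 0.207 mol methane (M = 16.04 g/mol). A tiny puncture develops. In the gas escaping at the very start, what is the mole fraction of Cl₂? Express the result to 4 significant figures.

0.7971

Effusion rate of each component ∝ n_i/√M_i (partial pressure × 1/√M).
So x_Cl₂ in the escaping gas = (n_Cl₂/√M_Cl₂) / Σ(n_i/√M_i)
= (1.71/√70.90) / (1.71/√70.90 + 0.207/√16.04) = 0.2031/(0.2031 + 0.05169) = 0.7971.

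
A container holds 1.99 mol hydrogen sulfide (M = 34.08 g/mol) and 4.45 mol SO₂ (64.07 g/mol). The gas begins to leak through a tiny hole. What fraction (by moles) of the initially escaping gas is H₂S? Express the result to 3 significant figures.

0.380

Each component's effusion rate ∝ (its partial pressure)·(1/√M) ∝ n_i/√M_i.
Mole fraction of H₂S in the effusate = (n_H₂S/√M_H₂S) / (n_H₂S/√M_H₂S + n_SO₂/√M_SO₂)
= (1.99/√34.08) / (1.99/√34.08 + 4.45/√64.07) = 0.3409/(0.3409 + 0.5559) = 0.380.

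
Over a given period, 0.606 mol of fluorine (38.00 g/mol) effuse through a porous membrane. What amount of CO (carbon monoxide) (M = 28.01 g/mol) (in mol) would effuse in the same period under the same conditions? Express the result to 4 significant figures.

0.7058 mol

Graham's law gives rate_CO/rate_F₂ = √(M_F₂/M_CO) = √(38.00/28.01) = √1.357 = 1.165.
So the amount for CO is 0.606 × 1.165 = 0.7058 mol.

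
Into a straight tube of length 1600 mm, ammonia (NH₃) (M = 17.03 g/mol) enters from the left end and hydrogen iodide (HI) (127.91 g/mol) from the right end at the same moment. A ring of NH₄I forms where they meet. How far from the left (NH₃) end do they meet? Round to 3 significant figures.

1170 mm

Distances travelled in equal time are proportional to diffusion rates, so d_NH₃/d_HI = √(M_HI/M_NH₃) = √(127.91/17.03) = 2.741.
With d_NH₃ + d_HI = 1600 mm, d_HI = 1600/(1 + 2.741) = 427.7 mm.
d_NH₃ = 1600 − 427.7 = 1170 mm.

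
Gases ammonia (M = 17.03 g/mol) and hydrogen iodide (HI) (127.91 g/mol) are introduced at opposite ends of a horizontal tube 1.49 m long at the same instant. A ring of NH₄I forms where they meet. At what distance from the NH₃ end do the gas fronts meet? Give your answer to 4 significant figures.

1.092 m

In equal time, each gas travels a distance ∝ its rate ∝ 1/√M, so d_NH₃/d_HI = √(M_HI/M_NH₃) = √(127.91/17.03) = 2.741.
With d_NH₃ + d_HI = 1.49 m, d_HI = 1.49/(1 + 2.741) = 0.3983 m.
d_NH₃ = 1.49 − 0.3983 = 1.092 m.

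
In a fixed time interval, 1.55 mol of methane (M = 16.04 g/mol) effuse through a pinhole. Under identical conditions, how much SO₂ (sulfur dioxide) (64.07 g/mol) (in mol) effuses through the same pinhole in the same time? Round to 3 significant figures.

0.776 mol

By Graham's law, rate_SO₂/rate_CH₄ = √(M_CH₄/M_SO₂) = √(16.04/64.07) = √0.2504 = 0.5004.
So the amount for SO₂ is 1.55 × 0.5004 = 0.776 mol.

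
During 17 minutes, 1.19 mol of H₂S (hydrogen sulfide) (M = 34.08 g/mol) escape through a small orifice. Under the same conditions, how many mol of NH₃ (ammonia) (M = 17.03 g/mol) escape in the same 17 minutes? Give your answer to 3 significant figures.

1.68 mol

Graham's law gives rate_NH₃/rate_H₂S = √(M_H₂S/M_NH₃) = √(34.08/17.03) = √2.001 = 1.415.
So the amount for NH₃ is 1.19 × 1.415 = 1.68 mol.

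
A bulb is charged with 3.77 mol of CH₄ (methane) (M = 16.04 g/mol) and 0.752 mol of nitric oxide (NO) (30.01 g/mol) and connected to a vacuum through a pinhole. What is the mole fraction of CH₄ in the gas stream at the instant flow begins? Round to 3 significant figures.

0.873

Each component's effusion rate ∝ (its partial pressure)·(1/√M) ∝ n_i/√M_i.
So x_CH₄ in the escaping gas = (n_CH₄/√M_CH₄) / Σ(n_i/√M_i)
= (3.77/√16.04) / (3.77/√16.04 + 0.752/√30.01) = 0.9413/(0.9413 + 0.1373) = 0.873.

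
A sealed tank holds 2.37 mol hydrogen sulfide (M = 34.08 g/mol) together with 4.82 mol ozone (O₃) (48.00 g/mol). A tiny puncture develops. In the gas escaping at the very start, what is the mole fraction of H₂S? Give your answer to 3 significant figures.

0.369

Effusion rate of each component ∝ n_i/√M_i (partial pressure × 1/√M).
x_H₂S(eff) = (n_H₂S/√M_H₂S) / (n_H₂S/√M_H₂S + n_O₃/√M_O₃)
= (2.37/√34.08) / (2.37/√34.08 + 4.82/√48.00) = 0.4060/(0.4060 + 0.6957) = 0.369.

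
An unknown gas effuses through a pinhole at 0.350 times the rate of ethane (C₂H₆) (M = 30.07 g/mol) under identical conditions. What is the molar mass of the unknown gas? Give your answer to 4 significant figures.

Graham's law gives rate_X/rate_C₂H₆ = √(M_C₂H₆/M_X).
0.350 = √(30.07/M_X)
M_X = 30.07 / 0.350² = 30.07 / 0.1225 = 245.5 g/mol

245.5 g/mol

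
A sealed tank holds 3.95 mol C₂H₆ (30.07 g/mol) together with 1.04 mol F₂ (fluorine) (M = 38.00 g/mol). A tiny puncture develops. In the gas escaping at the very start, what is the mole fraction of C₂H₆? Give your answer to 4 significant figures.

0.8102

Each component's effusion rate ∝ (its partial pressure)·(1/√M) ∝ n_i/√M_i.
x_C₂H₆(eff) = (n_C₂H₆/√M_C₂H₆) / (n_C₂H₆/√M_C₂H₆ + n_F₂/√M_F₂)
= (3.95/√30.07) / (3.95/√30.07 + 1.04/√38.00) = 0.7203/(0.7203 + 0.1687) = 0.8102.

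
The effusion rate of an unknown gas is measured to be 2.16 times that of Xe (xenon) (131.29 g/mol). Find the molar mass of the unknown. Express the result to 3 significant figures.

Using Graham's law: rate_X/rate_Xe = √(M_Xe/M_X).
2.16 = √(131.29/M_X)
M_X = 131.29 / 2.16² = 131.29 / 4.666 = 28.1 g/mol

28.1 g/mol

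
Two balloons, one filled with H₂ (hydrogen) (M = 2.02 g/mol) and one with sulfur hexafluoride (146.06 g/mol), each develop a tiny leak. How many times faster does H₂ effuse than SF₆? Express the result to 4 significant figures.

8.503

Graham's law gives rate_H₂/rate_SF₆ = √(M_SF₆/M_H₂) = √(146.06/2.02) = √72.31 = 8.503.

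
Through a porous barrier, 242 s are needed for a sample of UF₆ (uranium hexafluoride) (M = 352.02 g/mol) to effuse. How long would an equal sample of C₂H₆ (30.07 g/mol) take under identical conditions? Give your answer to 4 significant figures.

70.73 s

Using Graham's law: t_C₂H₆/t_UF₆ = √(M_C₂H₆/M_UF₆) = √(30.07/352.02) = √0.08542 = 0.2923.
So the time for C₂H₆ is 242 × 0.2923 = 70.73 s.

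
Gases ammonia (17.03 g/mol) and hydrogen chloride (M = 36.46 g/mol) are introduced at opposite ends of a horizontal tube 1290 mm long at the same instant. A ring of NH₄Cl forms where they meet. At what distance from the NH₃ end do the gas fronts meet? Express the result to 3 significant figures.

766 mm

The fronts meet when d_NH₃ + d_HCl = L with d_NH₃/d_HCl = √(M_HCl/M_NH₃) (Graham's law). Here √(M_HCl/M_NH₃) = √(36.46/17.03) = 1.463.
With d_NH₃ + d_HCl = 1290 mm, d_HCl = 1290/(1 + 1.463) = 523.7 mm.
d_NH₃ = 1290 − 523.7 = 766 mm.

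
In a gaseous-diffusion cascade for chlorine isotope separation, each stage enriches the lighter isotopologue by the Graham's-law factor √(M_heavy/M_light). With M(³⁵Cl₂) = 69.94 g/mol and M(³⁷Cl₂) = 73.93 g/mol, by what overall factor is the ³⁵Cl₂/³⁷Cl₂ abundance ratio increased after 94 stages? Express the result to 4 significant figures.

Overall factor = α^94 with α = √(73.93/69.94), i.e. (73.93/69.94)^(94/2).
= 1.05705^47 = 13.57.

13.57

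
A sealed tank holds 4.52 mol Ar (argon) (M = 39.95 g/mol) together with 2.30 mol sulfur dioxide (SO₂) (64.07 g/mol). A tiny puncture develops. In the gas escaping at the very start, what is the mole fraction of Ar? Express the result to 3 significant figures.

Effusion rate of each component ∝ n_i/√M_i (partial pressure × 1/√M).
x_Ar(eff) = (n_Ar/√M_Ar) / (n_Ar/√M_Ar + n_SO₂/√M_SO₂)
= (4.52/√39.95) / (4.52/√39.95 + 2.30/√64.07) = 0.7151/(0.7151 + 0.2873) = 0.713.

0.713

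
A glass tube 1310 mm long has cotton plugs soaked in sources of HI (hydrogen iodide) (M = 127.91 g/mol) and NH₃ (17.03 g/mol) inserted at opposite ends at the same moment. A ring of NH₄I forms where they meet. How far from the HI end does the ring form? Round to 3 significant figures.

350 mm

In equal time, each gas travels a distance ∝ its rate ∝ 1/√M, so d_HI/d_NH₃ = √(M_NH₃/M_HI) = √(17.03/127.91) = 0.3649.
With d_HI + d_NH₃ = 1310 mm, d_NH₃ = 1310/(1 + 0.3649) = 959.8 mm.
d_HI = 1310 − 959.8 = 350 mm.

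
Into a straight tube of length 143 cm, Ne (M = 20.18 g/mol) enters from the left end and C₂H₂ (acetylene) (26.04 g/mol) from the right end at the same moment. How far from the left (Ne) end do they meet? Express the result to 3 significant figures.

The fronts meet when d_Ne + d_C₂H₂ = L with d_Ne/d_C₂H₂ = √(M_C₂H₂/M_Ne) (Graham's law). Here √(M_C₂H₂/M_Ne) = √(26.04/20.18) = 1.136.
With d_Ne + d_C₂H₂ = 143 cm, d_C₂H₂ = 143/(1 + 1.136) = 66.95 cm.
d_Ne = 143 − 66.95 = 76.1 cm.

76.1 cm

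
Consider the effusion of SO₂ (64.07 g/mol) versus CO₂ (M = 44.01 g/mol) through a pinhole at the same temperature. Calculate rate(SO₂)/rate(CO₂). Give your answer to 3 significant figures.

0.829

By Graham's law, rate_SO₂/rate_CO₂ = √(M_CO₂/M_SO₂) = √(44.01/64.07) = √0.6869 = 0.829.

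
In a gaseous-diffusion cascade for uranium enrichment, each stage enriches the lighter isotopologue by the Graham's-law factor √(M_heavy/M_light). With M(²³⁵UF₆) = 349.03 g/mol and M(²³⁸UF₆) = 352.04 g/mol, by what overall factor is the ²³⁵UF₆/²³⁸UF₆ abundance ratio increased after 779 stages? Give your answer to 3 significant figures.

The single-stage factor is √(M_heavy/M_light), so 779 stages give [√(352.04/349.03)]^779 = (352.04/349.03)^(779/2).
= 1.00862^(779/2) = 28.3.

28.3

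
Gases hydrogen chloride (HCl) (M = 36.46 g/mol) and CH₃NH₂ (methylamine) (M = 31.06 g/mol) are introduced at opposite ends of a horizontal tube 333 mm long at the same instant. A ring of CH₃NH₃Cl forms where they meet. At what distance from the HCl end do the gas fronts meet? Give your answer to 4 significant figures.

Distances travelled in equal time are proportional to diffusion rates, so d_HCl/d_CH₃NH₂ = √(M_CH₃NH₂/M_HCl) = √(31.06/36.46) = 0.9230.
With d_HCl + d_CH₃NH₂ = 333 mm, d_CH₃NH₂ = 333/(1 + 0.9230) = 173.2 mm.
d_HCl = 333 − 173.2 = 159.8 mm.

159.8 mm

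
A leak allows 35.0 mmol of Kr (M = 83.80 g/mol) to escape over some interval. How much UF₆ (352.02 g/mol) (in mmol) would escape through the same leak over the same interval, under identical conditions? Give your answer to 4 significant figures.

From Graham's law, rate_UF₆/rate_Kr = √(M_Kr/M_UF₆) = √(83.80/352.02) = √0.2381 = 0.4879.
So the amount for UF₆ is 35.0 × 0.4879 = 17.08 mmol.

17.08 mmol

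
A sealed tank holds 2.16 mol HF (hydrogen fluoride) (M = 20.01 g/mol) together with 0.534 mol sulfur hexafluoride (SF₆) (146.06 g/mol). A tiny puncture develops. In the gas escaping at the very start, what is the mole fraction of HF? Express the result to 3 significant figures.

0.916

Each component's effusion rate ∝ (its partial pressure)·(1/√M) ∝ n_i/√M_i.
x_HF(eff) = (n_HF/√M_HF) / (n_HF/√M_HF + n_SF₆/√M_SF₆)
= (2.16/√20.01) / (2.16/√20.01 + 0.534/√146.06) = 0.4829/(0.4829 + 0.04419) = 0.916.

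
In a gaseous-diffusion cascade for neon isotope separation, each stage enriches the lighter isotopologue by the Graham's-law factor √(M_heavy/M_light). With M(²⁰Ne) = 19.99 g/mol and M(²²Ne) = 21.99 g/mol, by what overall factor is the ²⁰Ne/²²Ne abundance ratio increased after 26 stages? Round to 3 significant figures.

After 26 stages the ratio has grown by (√(21.99/19.99))^26 = (21.99/19.99)^(26/2).
= 1.10005^13 = 3.45.

3.45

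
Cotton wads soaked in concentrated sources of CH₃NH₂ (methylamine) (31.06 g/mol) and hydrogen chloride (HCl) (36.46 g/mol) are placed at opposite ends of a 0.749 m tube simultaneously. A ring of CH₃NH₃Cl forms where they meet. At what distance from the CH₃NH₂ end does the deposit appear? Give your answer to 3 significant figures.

In equal time, each gas travels a distance ∝ its rate ∝ 1/√M, so d_CH₃NH₂/d_HCl = √(M_HCl/M_CH₃NH₂) = √(36.46/31.06) = 1.083.
With d_CH₃NH₂ + d_HCl = 0.749 m, d_HCl = 0.749/(1 + 1.083) = 0.3595 m.
d_CH₃NH₂ = 0.749 − 0.3595 = 0.389 m.

0.389 m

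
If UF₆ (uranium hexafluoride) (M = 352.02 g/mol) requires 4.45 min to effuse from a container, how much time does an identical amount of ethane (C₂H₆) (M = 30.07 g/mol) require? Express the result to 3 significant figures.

Since effusion rate ∝ 1/√M, t_C₂H₆/t_UF₆ = √(M_C₂H₆/M_UF₆) = √(30.07/352.02) = √0.08542 = 0.2923.
So the time for C₂H₆ is 4.45 × 0.2923 = 1.30 min.

1.30 min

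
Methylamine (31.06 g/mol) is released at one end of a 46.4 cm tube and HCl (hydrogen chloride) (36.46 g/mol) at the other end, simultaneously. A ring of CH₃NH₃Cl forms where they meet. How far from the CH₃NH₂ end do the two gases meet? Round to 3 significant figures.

Distances travelled in equal time are proportional to diffusion rates, so d_CH₃NH₂/d_HCl = √(M_HCl/M_CH₃NH₂) = √(36.46/31.06) = 1.083.
With d_CH₃NH₂ + d_HCl = 46.4 cm, d_HCl = 46.4/(1 + 1.083) = 22.27 cm.
d_CH₃NH₂ = 46.4 − 22.27 = 24.1 cm.

24.1 cm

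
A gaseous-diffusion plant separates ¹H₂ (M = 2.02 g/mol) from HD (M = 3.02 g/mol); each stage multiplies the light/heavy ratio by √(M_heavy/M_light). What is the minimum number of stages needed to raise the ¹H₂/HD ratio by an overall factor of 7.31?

10

Per stage α = (3.02/2.02)^(1/2) = 1.49505^0.5, giving ln α = 0.2011.
Need α^N ≥ 7.31 ⇒ N ≥ ln(7.31) / ln α = 1.989 / 0.2011 = 9.89.
Minimum whole number of stages: N = 10.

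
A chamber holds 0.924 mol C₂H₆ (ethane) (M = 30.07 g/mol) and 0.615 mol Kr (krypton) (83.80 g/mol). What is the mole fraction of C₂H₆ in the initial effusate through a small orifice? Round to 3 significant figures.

Each component's effusion rate ∝ (its partial pressure)·(1/√M) ∝ n_i/√M_i.
x_C₂H₆(eff) = (n_C₂H₆/√M_C₂H₆) / (n_C₂H₆/√M_C₂H₆ + n_Kr/√M_Kr)
= (0.924/√30.07) / (0.924/√30.07 + 0.615/√83.80) = 0.1685/(0.1685 + 0.06718) = 0.715.

0.715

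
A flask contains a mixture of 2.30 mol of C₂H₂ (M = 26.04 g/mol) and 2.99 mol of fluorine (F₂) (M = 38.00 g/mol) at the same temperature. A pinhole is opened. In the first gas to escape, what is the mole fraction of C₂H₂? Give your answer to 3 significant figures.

Each component's effusion rate ∝ (its partial pressure)·(1/√M) ∝ n_i/√M_i.
x_C₂H₂(eff) = (n_C₂H₂/√M_C₂H₂) / (n_C₂H₂/√M_C₂H₂ + n_F₂/√M_F₂)
= (2.30/√26.04) / (2.30/√26.04 + 2.99/√38.00) = 0.4507/(0.4507 + 0.4850) = 0.482.

0.482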